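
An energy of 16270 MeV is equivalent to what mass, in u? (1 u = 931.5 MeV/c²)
m = E/c² = 17.47 u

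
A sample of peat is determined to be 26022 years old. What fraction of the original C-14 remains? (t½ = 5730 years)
N/N₀ = (1/2)^(t/t½) = 0.04295 = 4.29%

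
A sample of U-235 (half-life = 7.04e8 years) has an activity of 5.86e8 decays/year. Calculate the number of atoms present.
N = A/λ = 5.952e17 atoms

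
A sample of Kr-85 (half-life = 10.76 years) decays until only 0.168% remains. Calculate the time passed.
t = t½ × log₂(N₀/N) = 99.18 years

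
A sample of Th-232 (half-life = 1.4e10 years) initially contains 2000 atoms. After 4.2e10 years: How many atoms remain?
N = N₀(1/2)^(t/t½) = 250 atoms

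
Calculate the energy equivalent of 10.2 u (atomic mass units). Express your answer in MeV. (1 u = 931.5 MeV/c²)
E = mc² = 9501 MeV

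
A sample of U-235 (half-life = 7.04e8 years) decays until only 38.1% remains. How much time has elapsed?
t = t½ × log₂(N₀/N) = 9.801e8 years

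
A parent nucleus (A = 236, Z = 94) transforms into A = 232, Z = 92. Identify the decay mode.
ΔA = -4, ΔZ = -2 ⇒ alpha decay (α)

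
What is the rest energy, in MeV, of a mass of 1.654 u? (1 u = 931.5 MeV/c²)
E = mc² = 1541 MeV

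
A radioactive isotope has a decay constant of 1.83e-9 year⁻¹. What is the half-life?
t½ = ln(2)/λ = 3.788e8 years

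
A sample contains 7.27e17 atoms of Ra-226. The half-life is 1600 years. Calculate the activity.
A = λN = 3.149e14 decays/year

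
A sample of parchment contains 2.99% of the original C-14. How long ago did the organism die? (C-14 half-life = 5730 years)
Age = t½ × log₂(1/ratio) = 29020 years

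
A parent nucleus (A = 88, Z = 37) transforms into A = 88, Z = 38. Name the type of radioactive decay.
ΔA = 0, ΔZ = +1 ⇒ beta-minus decay (β⁻)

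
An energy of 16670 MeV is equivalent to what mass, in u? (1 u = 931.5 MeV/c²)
m = E/c² = 17.9 u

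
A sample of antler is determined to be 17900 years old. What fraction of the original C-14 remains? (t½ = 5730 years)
N/N₀ = (1/2)^(t/t½) = 0.1147 = 11.5%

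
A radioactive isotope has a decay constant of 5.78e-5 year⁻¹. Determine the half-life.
t½ = ln(2)/λ = 11990 years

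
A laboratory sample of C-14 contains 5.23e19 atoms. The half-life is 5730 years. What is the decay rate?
A = λN = 6.327e15 decays/year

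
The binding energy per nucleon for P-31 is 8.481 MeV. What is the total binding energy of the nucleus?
B.E. = 8.481 × 31 = 262.9 MeV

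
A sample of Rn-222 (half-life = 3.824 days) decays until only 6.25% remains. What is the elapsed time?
t = t½ × log₂(N₀/N) = 15.3 days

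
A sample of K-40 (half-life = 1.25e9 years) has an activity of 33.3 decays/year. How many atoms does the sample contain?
N = A/λ = 6.005e10 atoms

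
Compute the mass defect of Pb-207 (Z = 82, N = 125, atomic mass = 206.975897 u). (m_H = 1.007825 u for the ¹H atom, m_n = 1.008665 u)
Δm = Z·m_H + N·m_n − M = 1.749 u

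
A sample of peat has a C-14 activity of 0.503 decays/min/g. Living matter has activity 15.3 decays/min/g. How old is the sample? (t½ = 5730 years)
Age = t½ × log₂(A₀/A) = 28230 years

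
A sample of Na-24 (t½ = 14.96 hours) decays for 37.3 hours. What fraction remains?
N/N₀ = (1/2)^(t/t½) = 0.1776 = 17.8%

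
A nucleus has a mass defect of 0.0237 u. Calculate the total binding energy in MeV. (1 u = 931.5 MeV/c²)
B.E. = Δm × 931.5 = 22.08 MeV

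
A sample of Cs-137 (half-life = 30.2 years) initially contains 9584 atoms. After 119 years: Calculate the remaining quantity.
N = N₀(1/2)^(t/t½) = 624.3 atoms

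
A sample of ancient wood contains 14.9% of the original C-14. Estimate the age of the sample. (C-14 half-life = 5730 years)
Age = t½ × log₂(1/ratio) = 15740 years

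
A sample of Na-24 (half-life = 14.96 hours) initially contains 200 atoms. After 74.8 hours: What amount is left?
N = N₀(1/2)^(t/t½) = 6.25 atoms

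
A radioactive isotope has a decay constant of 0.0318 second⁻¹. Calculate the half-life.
t½ = ln(2)/λ = 21.8 seconds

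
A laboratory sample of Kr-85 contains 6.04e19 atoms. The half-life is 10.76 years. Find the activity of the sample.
A = λN = 3.891e18 decays/year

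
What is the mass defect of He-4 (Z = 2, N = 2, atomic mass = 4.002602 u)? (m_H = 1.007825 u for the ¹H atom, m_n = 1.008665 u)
Δm = Z·m_H + N·m_n − M = 0.03038 u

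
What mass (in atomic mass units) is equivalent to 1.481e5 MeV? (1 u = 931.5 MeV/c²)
m = E/c² = 159 u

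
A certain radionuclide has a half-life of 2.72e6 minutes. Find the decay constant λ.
λ = ln(2)/t½ = 2.548e-7 minute⁻¹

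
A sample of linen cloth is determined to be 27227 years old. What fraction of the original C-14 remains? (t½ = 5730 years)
N/N₀ = (1/2)^(t/t½) = 0.03712 = 3.71%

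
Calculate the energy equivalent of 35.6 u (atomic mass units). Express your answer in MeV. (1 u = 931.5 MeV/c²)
E = mc² = 33160 MeV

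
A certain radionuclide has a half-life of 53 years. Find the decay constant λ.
λ = ln(2)/t½ = 0.01308 year⁻¹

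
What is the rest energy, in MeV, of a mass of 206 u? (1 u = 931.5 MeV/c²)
E = mc² = 1.919e5 MeV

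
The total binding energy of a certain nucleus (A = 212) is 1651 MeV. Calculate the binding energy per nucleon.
B.E./A = 1651/212 = 7.788 MeV/nucleon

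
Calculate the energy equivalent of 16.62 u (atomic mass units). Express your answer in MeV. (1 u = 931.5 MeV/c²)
E = mc² = 15480 MeV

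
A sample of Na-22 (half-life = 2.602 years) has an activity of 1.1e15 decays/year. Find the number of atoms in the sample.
N = A/λ = 4.129e15 atoms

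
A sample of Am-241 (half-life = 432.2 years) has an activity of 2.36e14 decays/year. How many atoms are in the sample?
N = A/λ = 1.472e17 atoms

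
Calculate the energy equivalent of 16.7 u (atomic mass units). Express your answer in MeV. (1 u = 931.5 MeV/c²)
E = mc² = 15560 MeV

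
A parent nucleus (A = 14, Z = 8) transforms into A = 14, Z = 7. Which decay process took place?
ΔA = 0, ΔZ = -1 ⇒ beta-plus decay (β⁺) or electron capture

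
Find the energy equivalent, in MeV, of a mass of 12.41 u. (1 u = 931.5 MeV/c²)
E = mc² = 11560 MeV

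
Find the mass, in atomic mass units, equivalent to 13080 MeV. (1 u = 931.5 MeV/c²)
m = E/c² = 14.04 u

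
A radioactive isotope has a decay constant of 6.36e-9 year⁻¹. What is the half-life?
t½ = ln(2)/λ = 1.09e8 years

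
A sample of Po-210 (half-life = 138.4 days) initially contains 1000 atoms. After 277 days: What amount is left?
N = N₀(1/2)^(t/t½) = 249.7 atoms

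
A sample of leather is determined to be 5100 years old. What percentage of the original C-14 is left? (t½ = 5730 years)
N/N₀ = (1/2)^(t/t½) = 0.5396 = 54%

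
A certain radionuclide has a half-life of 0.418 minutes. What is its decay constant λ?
λ = ln(2)/t½ = 1.658 minute⁻¹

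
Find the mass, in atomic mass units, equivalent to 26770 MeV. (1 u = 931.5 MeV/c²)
m = E/c² = 28.74 u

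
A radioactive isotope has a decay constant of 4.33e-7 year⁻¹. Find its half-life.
t½ = ln(2)/λ = 1.601e6 years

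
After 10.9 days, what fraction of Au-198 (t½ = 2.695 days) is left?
N/N₀ = (1/2)^(t/t½) = 0.0606 = 6.06%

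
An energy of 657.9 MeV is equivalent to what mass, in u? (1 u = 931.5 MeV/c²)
m = E/c² = 0.7063 u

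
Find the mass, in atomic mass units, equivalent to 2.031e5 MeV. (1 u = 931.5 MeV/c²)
m = E/c² = 218 u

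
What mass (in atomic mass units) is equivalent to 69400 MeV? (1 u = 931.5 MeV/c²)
m = E/c² = 74.5 u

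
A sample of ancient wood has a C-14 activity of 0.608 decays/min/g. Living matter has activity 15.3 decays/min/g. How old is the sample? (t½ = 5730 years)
Age = t½ × log₂(A₀/A) = 26660 years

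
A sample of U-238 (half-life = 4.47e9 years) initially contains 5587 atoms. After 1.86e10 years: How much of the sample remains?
N = N₀(1/2)^(t/t½) = 312.3 atoms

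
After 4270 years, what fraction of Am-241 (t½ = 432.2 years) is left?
N/N₀ = (1/2)^(t/t½) = 0.001061 = 0.106%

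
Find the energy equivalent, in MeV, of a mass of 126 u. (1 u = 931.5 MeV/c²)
E = mc² = 1.174e5 MeV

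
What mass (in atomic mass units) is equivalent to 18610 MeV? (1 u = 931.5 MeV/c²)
m = E/c² = 19.98 u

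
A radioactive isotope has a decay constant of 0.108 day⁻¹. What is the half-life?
t½ = ln(2)/λ = 6.418 days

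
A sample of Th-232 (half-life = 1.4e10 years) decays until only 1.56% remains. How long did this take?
t = t½ × log₂(N₀/N) = 8.403e10 years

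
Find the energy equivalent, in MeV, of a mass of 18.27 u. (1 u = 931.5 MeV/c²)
E = mc² = 17020 MeV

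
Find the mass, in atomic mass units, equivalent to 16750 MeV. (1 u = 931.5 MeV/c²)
m = E/c² = 17.98 u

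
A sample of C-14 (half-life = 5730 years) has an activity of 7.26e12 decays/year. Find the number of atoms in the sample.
N = A/λ = 6.002e16 atoms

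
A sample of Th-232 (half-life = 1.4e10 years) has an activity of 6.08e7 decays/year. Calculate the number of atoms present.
N = A/λ = 1.228e18 atoms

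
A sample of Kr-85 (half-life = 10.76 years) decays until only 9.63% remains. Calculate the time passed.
t = t½ × log₂(N₀/N) = 36.33 years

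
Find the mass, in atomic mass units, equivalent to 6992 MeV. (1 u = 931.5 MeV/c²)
m = E/c² = 7.506 u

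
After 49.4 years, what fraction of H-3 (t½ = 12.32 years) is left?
N/N₀ = (1/2)^(t/t½) = 0.06208 = 6.21%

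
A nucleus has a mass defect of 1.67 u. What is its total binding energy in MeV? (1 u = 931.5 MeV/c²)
B.E. = Δm × 931.5 = 1556 MeV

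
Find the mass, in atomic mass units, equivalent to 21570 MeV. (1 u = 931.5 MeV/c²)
m = E/c² = 23.16 u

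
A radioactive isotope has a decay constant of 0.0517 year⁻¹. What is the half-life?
t½ = ln(2)/λ = 13.41 years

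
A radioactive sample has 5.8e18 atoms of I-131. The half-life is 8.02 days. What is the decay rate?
A = λN = 5.013e17 decays/day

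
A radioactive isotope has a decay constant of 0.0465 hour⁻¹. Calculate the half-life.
t½ = ln(2)/λ = 14.91 hours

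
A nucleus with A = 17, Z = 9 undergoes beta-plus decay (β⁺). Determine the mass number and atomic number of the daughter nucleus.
Daughter: A = 17, Z = 8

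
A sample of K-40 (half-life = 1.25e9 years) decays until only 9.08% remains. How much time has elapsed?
t = t½ × log₂(N₀/N) = 4.326e9 years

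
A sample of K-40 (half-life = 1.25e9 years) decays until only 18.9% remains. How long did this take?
t = t½ × log₂(N₀/N) = 3.004e9 years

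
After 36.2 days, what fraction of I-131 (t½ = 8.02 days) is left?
N/N₀ = (1/2)^(t/t½) = 0.04378 = 4.38%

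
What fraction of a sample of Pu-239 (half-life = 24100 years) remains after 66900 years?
N/N₀ = (1/2)^(t/t½) = 0.146 = 14.6%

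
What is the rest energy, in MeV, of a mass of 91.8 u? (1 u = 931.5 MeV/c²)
E = mc² = 85510 MeV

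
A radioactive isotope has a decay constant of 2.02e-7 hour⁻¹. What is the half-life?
t½ = ln(2)/λ = 3.431e6 hours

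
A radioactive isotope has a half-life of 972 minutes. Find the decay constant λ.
λ = ln(2)/t½ = 7.131e-4 minute⁻¹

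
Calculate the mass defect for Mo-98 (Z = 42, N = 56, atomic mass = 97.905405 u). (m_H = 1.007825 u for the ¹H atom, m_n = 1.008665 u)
Δm = Z·m_H + N·m_n − M = 0.9085 u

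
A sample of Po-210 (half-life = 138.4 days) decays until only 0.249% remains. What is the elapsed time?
t = t½ × log₂(N₀/N) = 1197 days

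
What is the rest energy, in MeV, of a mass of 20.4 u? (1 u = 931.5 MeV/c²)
E = mc² = 19000 MeV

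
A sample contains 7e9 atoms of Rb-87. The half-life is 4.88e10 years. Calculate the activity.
A = λN = 0.09943 decays/year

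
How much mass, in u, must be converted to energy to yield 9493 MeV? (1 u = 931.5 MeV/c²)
m = E/c² = 10.19 u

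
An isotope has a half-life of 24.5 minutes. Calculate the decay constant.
λ = ln(2)/t½ = 0.02829 minute⁻¹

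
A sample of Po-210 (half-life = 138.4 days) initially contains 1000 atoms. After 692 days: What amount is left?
N = N₀(1/2)^(t/t½) = 31.25 atoms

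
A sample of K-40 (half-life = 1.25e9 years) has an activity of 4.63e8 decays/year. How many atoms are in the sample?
N = A/λ = 8.35e17 atoms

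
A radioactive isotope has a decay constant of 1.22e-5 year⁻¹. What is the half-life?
t½ = ln(2)/λ = 56820 years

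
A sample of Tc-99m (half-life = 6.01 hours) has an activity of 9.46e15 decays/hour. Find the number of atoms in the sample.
N = A/λ = 8.202e16 atoms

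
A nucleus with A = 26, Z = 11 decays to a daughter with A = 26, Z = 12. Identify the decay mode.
ΔA = 0, ΔZ = +1 ⇒ beta-minus decay (β⁻)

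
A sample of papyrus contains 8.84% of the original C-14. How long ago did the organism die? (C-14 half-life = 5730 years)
Age = t½ × log₂(1/ratio) = 20050 years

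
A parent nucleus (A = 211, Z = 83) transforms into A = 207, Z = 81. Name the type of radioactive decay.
ΔA = -4, ΔZ = -2 ⇒ alpha decay (α)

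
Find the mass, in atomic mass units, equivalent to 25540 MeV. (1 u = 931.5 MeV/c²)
m = E/c² = 27.42 u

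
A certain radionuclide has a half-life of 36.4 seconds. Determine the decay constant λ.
λ = ln(2)/t½ = 0.01904 second⁻¹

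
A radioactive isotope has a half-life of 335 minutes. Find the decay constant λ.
λ = ln(2)/t½ = 0.002069 minute⁻¹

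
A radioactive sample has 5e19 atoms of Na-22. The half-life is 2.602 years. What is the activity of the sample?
A = λN = 1.332e19 decays/year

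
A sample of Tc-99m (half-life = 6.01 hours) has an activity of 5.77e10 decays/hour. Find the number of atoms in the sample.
N = A/λ = 5.003e11 atoms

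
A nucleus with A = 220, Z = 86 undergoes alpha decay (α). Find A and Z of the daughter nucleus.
Daughter: A = 216, Z = 84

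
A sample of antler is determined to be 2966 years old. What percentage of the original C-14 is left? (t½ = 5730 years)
N/N₀ = (1/2)^(t/t½) = 0.6985 = 69.9%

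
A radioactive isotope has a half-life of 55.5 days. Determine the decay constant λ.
λ = ln(2)/t½ = 0.01249 day⁻¹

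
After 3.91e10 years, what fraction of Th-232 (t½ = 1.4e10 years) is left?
N/N₀ = (1/2)^(t/t½) = 0.1443 = 14.4%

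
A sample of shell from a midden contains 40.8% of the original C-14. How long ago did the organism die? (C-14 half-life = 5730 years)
Age = t½ × log₂(1/ratio) = 7411 years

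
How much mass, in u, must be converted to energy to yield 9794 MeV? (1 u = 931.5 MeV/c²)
m = E/c² = 10.51 u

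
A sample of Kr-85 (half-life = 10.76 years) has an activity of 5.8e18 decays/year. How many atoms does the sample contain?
N = A/λ = 9.004e19 atoms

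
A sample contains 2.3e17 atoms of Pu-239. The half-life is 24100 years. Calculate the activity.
A = λN = 6.615e12 decays/year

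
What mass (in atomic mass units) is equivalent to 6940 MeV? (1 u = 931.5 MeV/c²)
m = E/c² = 7.45 u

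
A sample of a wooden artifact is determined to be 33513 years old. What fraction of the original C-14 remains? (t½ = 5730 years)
N/N₀ = (1/2)^(t/t½) = 0.01735 = 1.74%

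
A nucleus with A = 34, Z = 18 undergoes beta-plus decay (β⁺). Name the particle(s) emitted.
β⁺: positron (e⁺) + neutrino (νₑ)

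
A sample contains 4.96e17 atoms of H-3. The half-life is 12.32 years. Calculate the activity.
A = λN = 2.791e16 decays/year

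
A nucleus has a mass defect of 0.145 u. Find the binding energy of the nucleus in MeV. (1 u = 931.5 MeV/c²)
B.E. = Δm × 931.5 = 135.1 MeV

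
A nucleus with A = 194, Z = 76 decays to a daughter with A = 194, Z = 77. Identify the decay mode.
ΔA = 0, ΔZ = +1 ⇒ beta-minus decay (β⁻)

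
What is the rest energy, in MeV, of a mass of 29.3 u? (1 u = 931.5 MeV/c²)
E = mc² = 27290 MeV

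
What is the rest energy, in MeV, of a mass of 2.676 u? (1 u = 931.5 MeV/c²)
E = mc² = 2493 MeV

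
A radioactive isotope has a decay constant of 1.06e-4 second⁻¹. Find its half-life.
t½ = ln(2)/λ = 6539 seconds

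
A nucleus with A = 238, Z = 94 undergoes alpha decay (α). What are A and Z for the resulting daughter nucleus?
Daughter: A = 234, Z = 92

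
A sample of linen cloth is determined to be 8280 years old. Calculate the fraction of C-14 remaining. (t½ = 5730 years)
N/N₀ = (1/2)^(t/t½) = 0.3673 = 36.7%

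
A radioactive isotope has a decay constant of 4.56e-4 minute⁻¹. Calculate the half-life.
t½ = ln(2)/λ = 1520 minutes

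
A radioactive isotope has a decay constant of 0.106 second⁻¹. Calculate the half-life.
t½ = ln(2)/λ = 6.539 seconds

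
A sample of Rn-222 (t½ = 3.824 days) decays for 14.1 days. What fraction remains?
N/N₀ = (1/2)^(t/t½) = 0.07763 = 7.76%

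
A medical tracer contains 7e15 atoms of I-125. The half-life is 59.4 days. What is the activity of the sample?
A = λN = 8.168e13 decays/day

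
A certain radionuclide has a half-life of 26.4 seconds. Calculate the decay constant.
λ = ln(2)/t½ = 0.02626 second⁻¹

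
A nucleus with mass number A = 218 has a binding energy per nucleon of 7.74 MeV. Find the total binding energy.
B.E. = 7.74 × 218 = 1687 MeV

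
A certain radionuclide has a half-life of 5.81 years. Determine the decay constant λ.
λ = ln(2)/t½ = 0.1193 year⁻¹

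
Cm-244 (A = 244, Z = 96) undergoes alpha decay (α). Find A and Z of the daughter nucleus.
Daughter: A = 240, Z = 94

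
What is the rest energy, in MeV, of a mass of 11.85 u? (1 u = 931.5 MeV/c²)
E = mc² = 11040 MeV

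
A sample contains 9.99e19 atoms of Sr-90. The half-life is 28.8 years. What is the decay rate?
A = λN = 2.404e18 decays/year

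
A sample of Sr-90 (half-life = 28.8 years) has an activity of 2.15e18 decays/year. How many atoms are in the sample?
N = A/λ = 8.933e19 atoms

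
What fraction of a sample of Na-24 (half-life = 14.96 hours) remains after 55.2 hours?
N/N₀ = (1/2)^(t/t½) = 0.07749 = 7.75%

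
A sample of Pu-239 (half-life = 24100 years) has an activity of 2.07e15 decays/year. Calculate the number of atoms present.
N = A/λ = 7.197e19 atoms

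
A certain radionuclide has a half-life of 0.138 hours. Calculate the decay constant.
λ = ln(2)/t½ = 5.023 hour⁻¹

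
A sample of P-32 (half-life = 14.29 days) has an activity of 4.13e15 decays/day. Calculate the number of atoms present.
N = A/λ = 8.514e16 atoms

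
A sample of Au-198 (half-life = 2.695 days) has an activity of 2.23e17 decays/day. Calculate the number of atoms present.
N = A/λ = 8.67e17 atoms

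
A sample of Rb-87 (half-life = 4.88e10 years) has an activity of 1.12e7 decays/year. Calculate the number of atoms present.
N = A/λ = 7.885e17 atoms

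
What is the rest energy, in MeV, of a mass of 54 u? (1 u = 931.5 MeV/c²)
E = mc² = 50300 MeV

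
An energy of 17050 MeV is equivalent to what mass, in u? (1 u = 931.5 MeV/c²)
m = E/c² = 18.3 u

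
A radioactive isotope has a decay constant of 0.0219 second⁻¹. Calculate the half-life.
t½ = ln(2)/λ = 31.65 seconds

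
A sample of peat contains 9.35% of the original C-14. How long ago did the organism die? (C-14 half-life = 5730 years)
Age = t½ × log₂(1/ratio) = 19590 years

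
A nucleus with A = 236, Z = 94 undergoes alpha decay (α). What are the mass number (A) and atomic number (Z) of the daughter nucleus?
Daughter: A = 232, Z = 92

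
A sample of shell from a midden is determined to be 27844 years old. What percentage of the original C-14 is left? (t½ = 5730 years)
N/N₀ = (1/2)^(t/t½) = 0.03445 = 3.45%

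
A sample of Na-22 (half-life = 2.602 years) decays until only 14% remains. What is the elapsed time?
t = t½ × log₂(N₀/N) = 7.381 years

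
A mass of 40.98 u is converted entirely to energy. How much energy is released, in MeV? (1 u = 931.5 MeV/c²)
E = mc² = 38170 MeV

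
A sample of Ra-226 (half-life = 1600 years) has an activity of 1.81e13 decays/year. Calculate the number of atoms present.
N = A/λ = 4.178e16 atoms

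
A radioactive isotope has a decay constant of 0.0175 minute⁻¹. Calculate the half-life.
t½ = ln(2)/λ = 39.61 minutes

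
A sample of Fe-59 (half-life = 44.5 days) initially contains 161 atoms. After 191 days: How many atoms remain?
N = N₀(1/2)^(t/t½) = 8.218 atoms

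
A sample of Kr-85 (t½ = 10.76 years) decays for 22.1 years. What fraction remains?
N/N₀ = (1/2)^(t/t½) = 0.2408 = 24.1%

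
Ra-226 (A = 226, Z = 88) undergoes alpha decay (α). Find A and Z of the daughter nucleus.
Daughter: A = 222, Z = 86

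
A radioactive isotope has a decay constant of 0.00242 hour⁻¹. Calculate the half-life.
t½ = ln(2)/λ = 286.4 hours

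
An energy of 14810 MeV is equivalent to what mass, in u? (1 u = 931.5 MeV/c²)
m = E/c² = 15.9 u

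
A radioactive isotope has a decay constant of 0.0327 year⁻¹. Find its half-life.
t½ = ln(2)/λ = 21.2 years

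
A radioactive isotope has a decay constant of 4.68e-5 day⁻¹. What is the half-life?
t½ = ln(2)/λ = 14810 days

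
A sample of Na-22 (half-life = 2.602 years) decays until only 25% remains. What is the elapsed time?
t = t½ × log₂(N₀/N) = 5.204 years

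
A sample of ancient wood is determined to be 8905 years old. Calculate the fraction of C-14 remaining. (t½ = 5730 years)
N/N₀ = (1/2)^(t/t½) = 0.3405 = 34.1%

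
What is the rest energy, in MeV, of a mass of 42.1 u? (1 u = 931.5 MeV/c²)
E = mc² = 39220 MeV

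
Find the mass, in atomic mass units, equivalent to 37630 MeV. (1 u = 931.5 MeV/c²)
m = E/c² = 40.4 u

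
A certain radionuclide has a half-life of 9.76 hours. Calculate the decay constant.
λ = ln(2)/t½ = 0.07102 hour⁻¹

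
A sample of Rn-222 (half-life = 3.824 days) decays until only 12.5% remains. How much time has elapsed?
t = t½ × log₂(N₀/N) = 11.47 days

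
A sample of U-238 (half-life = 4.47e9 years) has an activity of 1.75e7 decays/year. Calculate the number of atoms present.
N = A/λ = 1.129e17 atoms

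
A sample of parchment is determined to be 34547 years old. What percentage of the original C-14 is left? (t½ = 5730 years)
N/N₀ = (1/2)^(t/t½) = 0.01531 = 1.53%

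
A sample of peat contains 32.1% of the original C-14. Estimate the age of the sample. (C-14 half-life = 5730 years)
Age = t½ × log₂(1/ratio) = 9394 years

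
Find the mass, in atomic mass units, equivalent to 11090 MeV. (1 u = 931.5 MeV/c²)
m = E/c² = 11.91 u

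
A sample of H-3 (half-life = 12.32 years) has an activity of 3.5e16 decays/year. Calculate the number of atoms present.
N = A/λ = 6.221e17 atoms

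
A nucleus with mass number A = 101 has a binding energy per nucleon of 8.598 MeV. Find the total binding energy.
B.E. = 8.598 × 101 = 868.4 MeV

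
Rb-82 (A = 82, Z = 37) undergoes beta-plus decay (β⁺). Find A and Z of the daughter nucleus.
Daughter: A = 82, Z = 36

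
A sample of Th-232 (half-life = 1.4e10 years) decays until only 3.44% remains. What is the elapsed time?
t = t½ × log₂(N₀/N) = 6.806e10 years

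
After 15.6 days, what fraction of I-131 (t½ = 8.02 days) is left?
N/N₀ = (1/2)^(t/t½) = 0.2597 = 26%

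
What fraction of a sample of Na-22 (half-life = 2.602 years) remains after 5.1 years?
N/N₀ = (1/2)^(t/t½) = 0.257 = 25.7%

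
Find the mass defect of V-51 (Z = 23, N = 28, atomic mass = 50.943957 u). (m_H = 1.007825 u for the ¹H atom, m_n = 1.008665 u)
Δm = Z·m_H + N·m_n − M = 0.4786 u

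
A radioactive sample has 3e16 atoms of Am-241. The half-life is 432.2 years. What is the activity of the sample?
A = λN = 4.811e13 decays/year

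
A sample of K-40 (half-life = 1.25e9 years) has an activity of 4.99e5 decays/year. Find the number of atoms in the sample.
N = A/λ = 8.999e14 atoms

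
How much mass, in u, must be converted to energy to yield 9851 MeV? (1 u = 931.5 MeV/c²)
m = E/c² = 10.58 u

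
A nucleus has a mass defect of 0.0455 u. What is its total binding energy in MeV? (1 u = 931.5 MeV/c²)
B.E. = Δm × 931.5 = 42.38 MeV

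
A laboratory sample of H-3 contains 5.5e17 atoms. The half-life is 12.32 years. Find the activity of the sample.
A = λN = 3.094e16 decays/year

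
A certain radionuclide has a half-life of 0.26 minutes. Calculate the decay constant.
λ = ln(2)/t½ = 2.666 minute⁻¹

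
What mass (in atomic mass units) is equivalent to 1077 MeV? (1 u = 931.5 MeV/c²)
m = E/c² = 1.156 u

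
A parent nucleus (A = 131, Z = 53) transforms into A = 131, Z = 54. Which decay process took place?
ΔA = 0, ΔZ = +1 ⇒ beta-minus decay (β⁻)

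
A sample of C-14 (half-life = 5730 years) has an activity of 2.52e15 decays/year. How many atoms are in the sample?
N = A/λ = 2.083e19 atoms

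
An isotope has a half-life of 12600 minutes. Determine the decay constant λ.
λ = ln(2)/t½ = 5.501e-5 minute⁻¹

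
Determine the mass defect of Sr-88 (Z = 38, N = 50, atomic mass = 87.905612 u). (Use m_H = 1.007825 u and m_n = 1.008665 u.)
Δm = Z·m_H + N·m_n − M = 0.825 u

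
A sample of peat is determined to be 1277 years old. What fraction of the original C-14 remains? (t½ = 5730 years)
N/N₀ = (1/2)^(t/t½) = 0.8569 = 85.7%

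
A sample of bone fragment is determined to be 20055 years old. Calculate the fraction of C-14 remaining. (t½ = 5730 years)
N/N₀ = (1/2)^(t/t½) = 0.08839 = 8.84%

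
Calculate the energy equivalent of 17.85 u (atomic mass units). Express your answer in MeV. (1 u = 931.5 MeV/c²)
E = mc² = 16630 MeV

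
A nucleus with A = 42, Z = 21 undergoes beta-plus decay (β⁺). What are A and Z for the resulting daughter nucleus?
Daughter: A = 42, Z = 20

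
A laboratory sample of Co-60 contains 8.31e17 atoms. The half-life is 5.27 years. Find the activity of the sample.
A = λN = 1.093e17 decays/year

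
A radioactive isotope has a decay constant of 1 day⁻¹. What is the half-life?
t½ = ln(2)/λ = 0.6931 days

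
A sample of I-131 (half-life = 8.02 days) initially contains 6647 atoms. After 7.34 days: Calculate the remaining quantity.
N = N₀(1/2)^(t/t½) = 3525 atoms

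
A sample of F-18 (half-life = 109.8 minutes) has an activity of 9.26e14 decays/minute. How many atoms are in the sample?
N = A/λ = 1.467e17 atoms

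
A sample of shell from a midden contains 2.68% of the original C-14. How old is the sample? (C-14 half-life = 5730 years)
Age = t½ × log₂(1/ratio) = 29920 years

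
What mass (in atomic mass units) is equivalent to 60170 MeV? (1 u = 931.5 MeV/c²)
m = E/c² = 64.59 u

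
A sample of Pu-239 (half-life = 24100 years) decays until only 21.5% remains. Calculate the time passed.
t = t½ × log₂(N₀/N) = 53440 years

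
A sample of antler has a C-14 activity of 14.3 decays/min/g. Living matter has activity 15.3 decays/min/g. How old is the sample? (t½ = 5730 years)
Age = t½ × log₂(A₀/A) = 558.8 years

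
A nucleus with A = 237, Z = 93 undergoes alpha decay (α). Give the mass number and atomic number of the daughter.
Daughter: A = 233, Z = 91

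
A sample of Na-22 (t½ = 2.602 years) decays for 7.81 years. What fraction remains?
N/N₀ = (1/2)^(t/t½) = 0.1249 = 12.5%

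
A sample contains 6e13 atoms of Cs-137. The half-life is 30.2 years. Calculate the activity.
A = λN = 1.377e12 decays/year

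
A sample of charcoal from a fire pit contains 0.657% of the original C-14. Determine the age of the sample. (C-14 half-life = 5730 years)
Age = t½ × log₂(1/ratio) = 41540 years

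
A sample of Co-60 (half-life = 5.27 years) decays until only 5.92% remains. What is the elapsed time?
t = t½ × log₂(N₀/N) = 21.49 years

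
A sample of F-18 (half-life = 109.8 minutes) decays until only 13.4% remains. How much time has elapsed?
t = t½ × log₂(N₀/N) = 318.4 minutes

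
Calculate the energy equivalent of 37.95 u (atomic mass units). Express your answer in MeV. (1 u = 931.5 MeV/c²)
E = mc² = 35350 MeV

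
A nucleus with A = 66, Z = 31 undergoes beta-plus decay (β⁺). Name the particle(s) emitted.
β⁺: positron (e⁺) + neutrino (νₑ)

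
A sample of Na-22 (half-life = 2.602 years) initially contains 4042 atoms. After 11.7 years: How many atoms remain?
N = N₀(1/2)^(t/t½) = 179.1 atoms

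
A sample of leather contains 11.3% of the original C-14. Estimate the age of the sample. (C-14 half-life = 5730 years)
Age = t½ × log₂(1/ratio) = 18020 years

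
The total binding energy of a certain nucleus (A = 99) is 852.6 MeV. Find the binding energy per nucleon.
B.E./A = 852.6/99 = 8.612 MeV/nucleon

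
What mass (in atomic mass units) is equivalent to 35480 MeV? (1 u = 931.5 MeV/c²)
m = E/c² = 38.09 u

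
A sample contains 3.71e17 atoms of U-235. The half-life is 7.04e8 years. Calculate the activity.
A = λN = 3.653e8 decays/year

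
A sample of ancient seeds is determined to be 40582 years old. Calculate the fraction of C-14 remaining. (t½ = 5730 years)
N/N₀ = (1/2)^(t/t½) = 0.007379 = 0.738%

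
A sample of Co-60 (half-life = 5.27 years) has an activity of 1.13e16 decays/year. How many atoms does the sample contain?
N = A/λ = 8.591e16 atoms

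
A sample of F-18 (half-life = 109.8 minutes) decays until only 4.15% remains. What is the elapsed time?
t = t½ × log₂(N₀/N) = 504.1 minutes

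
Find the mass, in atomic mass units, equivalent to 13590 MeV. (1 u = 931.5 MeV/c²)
m = E/c² = 14.59 u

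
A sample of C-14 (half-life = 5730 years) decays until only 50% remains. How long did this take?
t = t½ × log₂(N₀/N) = 5730 years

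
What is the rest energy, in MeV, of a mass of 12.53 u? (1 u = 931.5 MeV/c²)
E = mc² = 11670 MeV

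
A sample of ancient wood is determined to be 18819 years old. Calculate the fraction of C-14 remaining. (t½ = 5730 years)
N/N₀ = (1/2)^(t/t½) = 0.1026 = 10.3%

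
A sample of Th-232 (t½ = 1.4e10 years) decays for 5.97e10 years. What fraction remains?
N/N₀ = (1/2)^(t/t½) = 0.05204 = 5.2%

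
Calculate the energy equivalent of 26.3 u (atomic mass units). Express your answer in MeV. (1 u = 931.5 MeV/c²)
E = mc² = 24500 MeV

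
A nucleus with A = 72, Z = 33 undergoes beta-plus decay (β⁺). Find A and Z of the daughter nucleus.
Daughter: A = 72, Z = 32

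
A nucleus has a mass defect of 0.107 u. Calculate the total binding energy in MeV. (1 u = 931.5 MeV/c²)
B.E. = Δm × 931.5 = 99.67 MeV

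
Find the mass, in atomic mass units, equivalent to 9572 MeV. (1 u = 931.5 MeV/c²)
m = E/c² = 10.28 u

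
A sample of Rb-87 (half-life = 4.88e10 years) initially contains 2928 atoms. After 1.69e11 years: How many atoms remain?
N = N₀(1/2)^(t/t½) = 265.5 atoms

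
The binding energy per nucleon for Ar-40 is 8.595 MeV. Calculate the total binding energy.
B.E. = 8.595 × 40 = 343.8 MeV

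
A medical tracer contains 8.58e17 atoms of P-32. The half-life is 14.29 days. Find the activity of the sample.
A = λN = 4.162e16 decays/day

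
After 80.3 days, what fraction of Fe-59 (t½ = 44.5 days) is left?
N/N₀ = (1/2)^(t/t½) = 0.2863 = 28.6%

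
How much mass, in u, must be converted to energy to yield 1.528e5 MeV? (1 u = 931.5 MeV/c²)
m = E/c² = 164 u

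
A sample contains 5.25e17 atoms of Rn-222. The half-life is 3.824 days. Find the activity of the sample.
A = λN = 9.516e16 decays/day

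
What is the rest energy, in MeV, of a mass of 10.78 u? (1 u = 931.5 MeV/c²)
E = mc² = 10040 MeV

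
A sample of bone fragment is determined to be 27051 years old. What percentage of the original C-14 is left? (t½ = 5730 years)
N/N₀ = (1/2)^(t/t½) = 0.03792 = 3.79%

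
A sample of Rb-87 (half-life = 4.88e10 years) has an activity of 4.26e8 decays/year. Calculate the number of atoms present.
N = A/λ = 2.999e19 atoms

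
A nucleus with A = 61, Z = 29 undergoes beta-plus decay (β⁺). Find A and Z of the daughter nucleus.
Daughter: A = 61, Z = 28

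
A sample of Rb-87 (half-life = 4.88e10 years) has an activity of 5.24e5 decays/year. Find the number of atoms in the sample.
N = A/λ = 3.689e16 atoms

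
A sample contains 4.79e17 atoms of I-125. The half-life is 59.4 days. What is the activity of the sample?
A = λN = 5.59e15 decays/day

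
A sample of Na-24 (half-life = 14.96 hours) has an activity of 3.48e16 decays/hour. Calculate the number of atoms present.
N = A/λ = 7.511e17 atoms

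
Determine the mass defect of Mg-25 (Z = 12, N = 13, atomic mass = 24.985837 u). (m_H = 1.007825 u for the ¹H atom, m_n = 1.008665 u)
Δm = Z·m_H + N·m_n − M = 0.2207 u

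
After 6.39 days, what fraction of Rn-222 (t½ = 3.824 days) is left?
N/N₀ = (1/2)^(t/t½) = 0.314 = 31.4%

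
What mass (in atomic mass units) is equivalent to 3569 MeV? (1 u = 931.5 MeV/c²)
m = E/c² = 3.831 u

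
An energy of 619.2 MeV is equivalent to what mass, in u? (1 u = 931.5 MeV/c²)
m = E/c² = 0.6647 u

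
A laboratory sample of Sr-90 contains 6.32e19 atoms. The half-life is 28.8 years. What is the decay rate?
A = λN = 1.521e18 decays/year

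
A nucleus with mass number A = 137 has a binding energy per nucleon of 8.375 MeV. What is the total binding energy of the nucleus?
B.E. = 8.375 × 137 = 1147 MeV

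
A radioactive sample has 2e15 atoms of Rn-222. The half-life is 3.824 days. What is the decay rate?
A = λN = 3.625e14 decays/day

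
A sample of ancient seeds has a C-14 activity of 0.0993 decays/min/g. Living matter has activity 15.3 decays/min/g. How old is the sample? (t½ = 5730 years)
Age = t½ × log₂(A₀/A) = 41640 years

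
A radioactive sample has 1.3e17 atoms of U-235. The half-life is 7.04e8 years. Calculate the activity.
A = λN = 1.28e8 decays/year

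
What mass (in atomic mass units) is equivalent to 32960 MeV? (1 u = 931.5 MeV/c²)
m = E/c² = 35.38 u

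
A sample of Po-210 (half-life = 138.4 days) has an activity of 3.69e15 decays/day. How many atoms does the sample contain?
N = A/λ = 7.368e17 atoms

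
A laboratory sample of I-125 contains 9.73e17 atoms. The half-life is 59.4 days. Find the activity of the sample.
A = λN = 1.135e16 decays/day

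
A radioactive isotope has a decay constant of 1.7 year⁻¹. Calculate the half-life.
t½ = ln(2)/λ = 0.4077 years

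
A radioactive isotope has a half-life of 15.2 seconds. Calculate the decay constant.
λ = ln(2)/t½ = 0.0456 second⁻¹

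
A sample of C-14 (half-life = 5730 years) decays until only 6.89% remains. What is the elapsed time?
t = t½ × log₂(N₀/N) = 22110 years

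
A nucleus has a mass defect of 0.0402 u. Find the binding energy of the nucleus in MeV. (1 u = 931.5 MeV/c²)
B.E. = Δm × 931.5 = 37.45 MeV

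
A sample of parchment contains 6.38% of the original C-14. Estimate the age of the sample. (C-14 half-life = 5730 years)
Age = t½ × log₂(1/ratio) = 22750 years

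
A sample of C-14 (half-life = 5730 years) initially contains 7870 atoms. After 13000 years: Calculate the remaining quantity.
N = N₀(1/2)^(t/t½) = 1633 atoms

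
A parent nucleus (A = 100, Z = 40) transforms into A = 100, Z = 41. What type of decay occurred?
ΔA = 0, ΔZ = +1 ⇒ beta-minus decay (β⁻)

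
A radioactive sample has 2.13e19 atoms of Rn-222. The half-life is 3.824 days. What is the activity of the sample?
A = λN = 3.861e18 decays/day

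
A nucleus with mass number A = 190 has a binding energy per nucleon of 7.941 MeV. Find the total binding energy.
B.E. = 7.941 × 190 = 1509 MeV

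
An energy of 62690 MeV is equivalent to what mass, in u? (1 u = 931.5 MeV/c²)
m = E/c² = 67.3 u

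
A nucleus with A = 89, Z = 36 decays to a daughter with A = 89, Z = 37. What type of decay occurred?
ΔA = 0, ΔZ = +1 ⇒ beta-minus decay (β⁻)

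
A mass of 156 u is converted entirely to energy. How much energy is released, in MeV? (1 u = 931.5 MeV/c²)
E = mc² = 1.453e5 MeV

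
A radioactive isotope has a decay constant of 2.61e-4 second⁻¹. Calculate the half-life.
t½ = ln(2)/λ = 2656 seconds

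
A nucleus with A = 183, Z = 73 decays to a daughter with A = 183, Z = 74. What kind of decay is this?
ΔA = 0, ΔZ = +1 ⇒ beta-minus decay (β⁻)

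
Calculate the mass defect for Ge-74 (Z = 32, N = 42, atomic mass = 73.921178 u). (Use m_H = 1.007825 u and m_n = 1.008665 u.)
Δm = Z·m_H + N·m_n − M = 0.6932 u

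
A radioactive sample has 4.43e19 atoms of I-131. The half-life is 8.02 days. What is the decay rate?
A = λN = 3.829e18 decays/day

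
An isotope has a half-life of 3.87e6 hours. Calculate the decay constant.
λ = ln(2)/t½ = 1.791e-7 hour⁻¹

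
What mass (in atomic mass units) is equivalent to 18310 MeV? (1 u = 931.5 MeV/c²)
m = E/c² = 19.66 u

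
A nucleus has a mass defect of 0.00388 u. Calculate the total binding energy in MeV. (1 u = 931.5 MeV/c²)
B.E. = Δm × 931.5 = 3.614 MeV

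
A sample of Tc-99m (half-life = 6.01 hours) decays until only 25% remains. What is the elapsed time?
t = t½ × log₂(N₀/N) = 12.02 hours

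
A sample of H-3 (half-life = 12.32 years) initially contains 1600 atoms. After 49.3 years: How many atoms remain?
N = N₀(1/2)^(t/t½) = 99.89 atoms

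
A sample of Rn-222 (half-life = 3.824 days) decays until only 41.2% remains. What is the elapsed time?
t = t½ × log₂(N₀/N) = 4.892 days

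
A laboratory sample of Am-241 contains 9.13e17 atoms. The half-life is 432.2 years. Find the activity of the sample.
A = λN = 1.464e15 decays/year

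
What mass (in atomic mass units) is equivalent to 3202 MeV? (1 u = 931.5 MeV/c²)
m = E/c² = 3.437 u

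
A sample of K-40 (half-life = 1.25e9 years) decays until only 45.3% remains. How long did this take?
t = t½ × log₂(N₀/N) = 1.428e9 years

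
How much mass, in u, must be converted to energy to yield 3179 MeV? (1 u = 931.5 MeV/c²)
m = E/c² = 3.413 u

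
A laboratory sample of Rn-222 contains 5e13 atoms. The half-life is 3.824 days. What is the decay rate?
A = λN = 9.063e12 decays/day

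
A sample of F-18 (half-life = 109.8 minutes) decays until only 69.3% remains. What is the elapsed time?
t = t½ × log₂(N₀/N) = 58.09 minutes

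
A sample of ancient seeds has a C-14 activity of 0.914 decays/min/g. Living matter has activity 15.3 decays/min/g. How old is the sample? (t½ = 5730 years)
Age = t½ × log₂(A₀/A) = 23290 years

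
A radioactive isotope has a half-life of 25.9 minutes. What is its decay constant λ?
λ = ln(2)/t½ = 0.02676 minute⁻¹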